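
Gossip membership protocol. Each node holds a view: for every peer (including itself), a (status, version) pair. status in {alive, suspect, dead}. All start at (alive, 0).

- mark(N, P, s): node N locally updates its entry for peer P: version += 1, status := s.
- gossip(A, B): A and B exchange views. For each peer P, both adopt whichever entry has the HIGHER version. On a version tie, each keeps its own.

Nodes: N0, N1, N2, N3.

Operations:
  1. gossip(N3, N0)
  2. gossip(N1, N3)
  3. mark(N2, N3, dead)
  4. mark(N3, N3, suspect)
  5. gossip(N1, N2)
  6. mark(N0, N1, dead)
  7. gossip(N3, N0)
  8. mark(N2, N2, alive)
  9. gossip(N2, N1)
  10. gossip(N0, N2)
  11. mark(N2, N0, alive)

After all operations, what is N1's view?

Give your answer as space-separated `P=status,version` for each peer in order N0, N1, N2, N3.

Op 1: gossip N3<->N0 -> N3.N0=(alive,v0) N3.N1=(alive,v0) N3.N2=(alive,v0) N3.N3=(alive,v0) | N0.N0=(alive,v0) N0.N1=(alive,v0) N0.N2=(alive,v0) N0.N3=(alive,v0)
Op 2: gossip N1<->N3 -> N1.N0=(alive,v0) N1.N1=(alive,v0) N1.N2=(alive,v0) N1.N3=(alive,v0) | N3.N0=(alive,v0) N3.N1=(alive,v0) N3.N2=(alive,v0) N3.N3=(alive,v0)
Op 3: N2 marks N3=dead -> (dead,v1)
Op 4: N3 marks N3=suspect -> (suspect,v1)
Op 5: gossip N1<->N2 -> N1.N0=(alive,v0) N1.N1=(alive,v0) N1.N2=(alive,v0) N1.N3=(dead,v1) | N2.N0=(alive,v0) N2.N1=(alive,v0) N2.N2=(alive,v0) N2.N3=(dead,v1)
Op 6: N0 marks N1=dead -> (dead,v1)
Op 7: gossip N3<->N0 -> N3.N0=(alive,v0) N3.N1=(dead,v1) N3.N2=(alive,v0) N3.N3=(suspect,v1) | N0.N0=(alive,v0) N0.N1=(dead,v1) N0.N2=(alive,v0) N0.N3=(suspect,v1)
Op 8: N2 marks N2=alive -> (alive,v1)
Op 9: gossip N2<->N1 -> N2.N0=(alive,v0) N2.N1=(alive,v0) N2.N2=(alive,v1) N2.N3=(dead,v1) | N1.N0=(alive,v0) N1.N1=(alive,v0) N1.N2=(alive,v1) N1.N3=(dead,v1)
Op 10: gossip N0<->N2 -> N0.N0=(alive,v0) N0.N1=(dead,v1) N0.N2=(alive,v1) N0.N3=(suspect,v1) | N2.N0=(alive,v0) N2.N1=(dead,v1) N2.N2=(alive,v1) N2.N3=(dead,v1)
Op 11: N2 marks N0=alive -> (alive,v1)

Answer: N0=alive,0 N1=alive,0 N2=alive,1 N3=dead,1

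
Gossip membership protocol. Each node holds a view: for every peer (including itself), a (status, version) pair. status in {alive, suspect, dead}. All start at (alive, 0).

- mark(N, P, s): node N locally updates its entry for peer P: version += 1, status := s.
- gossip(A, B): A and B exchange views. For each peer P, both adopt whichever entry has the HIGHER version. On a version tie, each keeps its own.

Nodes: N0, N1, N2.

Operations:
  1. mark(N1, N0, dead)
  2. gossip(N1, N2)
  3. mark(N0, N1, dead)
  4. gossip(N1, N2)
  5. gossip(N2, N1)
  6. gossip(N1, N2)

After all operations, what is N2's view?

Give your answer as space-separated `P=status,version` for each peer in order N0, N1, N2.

Op 1: N1 marks N0=dead -> (dead,v1)
Op 2: gossip N1<->N2 -> N1.N0=(dead,v1) N1.N1=(alive,v0) N1.N2=(alive,v0) | N2.N0=(dead,v1) N2.N1=(alive,v0) N2.N2=(alive,v0)
Op 3: N0 marks N1=dead -> (dead,v1)
Op 4: gossip N1<->N2 -> N1.N0=(dead,v1) N1.N1=(alive,v0) N1.N2=(alive,v0) | N2.N0=(dead,v1) N2.N1=(alive,v0) N2.N2=(alive,v0)
Op 5: gossip N2<->N1 -> N2.N0=(dead,v1) N2.N1=(alive,v0) N2.N2=(alive,v0) | N1.N0=(dead,v1) N1.N1=(alive,v0) N1.N2=(alive,v0)
Op 6: gossip N1<->N2 -> N1.N0=(dead,v1) N1.N1=(alive,v0) N1.N2=(alive,v0) | N2.N0=(dead,v1) N2.N1=(alive,v0) N2.N2=(alive,v0)

Answer: N0=dead,1 N1=alive,0 N2=alive,0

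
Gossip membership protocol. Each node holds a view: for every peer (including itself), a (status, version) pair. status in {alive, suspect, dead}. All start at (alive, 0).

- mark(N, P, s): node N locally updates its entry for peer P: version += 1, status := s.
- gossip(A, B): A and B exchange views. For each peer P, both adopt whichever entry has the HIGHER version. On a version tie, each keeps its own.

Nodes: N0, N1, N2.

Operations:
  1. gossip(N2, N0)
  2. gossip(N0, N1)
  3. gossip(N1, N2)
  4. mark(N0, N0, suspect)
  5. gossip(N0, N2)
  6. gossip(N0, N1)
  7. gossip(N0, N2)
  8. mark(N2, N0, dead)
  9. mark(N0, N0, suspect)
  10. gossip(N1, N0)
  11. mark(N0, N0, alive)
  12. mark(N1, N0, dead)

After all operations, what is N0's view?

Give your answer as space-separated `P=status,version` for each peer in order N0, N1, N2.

Op 1: gossip N2<->N0 -> N2.N0=(alive,v0) N2.N1=(alive,v0) N2.N2=(alive,v0) | N0.N0=(alive,v0) N0.N1=(alive,v0) N0.N2=(alive,v0)
Op 2: gossip N0<->N1 -> N0.N0=(alive,v0) N0.N1=(alive,v0) N0.N2=(alive,v0) | N1.N0=(alive,v0) N1.N1=(alive,v0) N1.N2=(alive,v0)
Op 3: gossip N1<->N2 -> N1.N0=(alive,v0) N1.N1=(alive,v0) N1.N2=(alive,v0) | N2.N0=(alive,v0) N2.N1=(alive,v0) N2.N2=(alive,v0)
Op 4: N0 marks N0=suspect -> (suspect,v1)
Op 5: gossip N0<->N2 -> N0.N0=(suspect,v1) N0.N1=(alive,v0) N0.N2=(alive,v0) | N2.N0=(suspect,v1) N2.N1=(alive,v0) N2.N2=(alive,v0)
Op 6: gossip N0<->N1 -> N0.N0=(suspect,v1) N0.N1=(alive,v0) N0.N2=(alive,v0) | N1.N0=(suspect,v1) N1.N1=(alive,v0) N1.N2=(alive,v0)
Op 7: gossip N0<->N2 -> N0.N0=(suspect,v1) N0.N1=(alive,v0) N0.N2=(alive,v0) | N2.N0=(suspect,v1) N2.N1=(alive,v0) N2.N2=(alive,v0)
Op 8: N2 marks N0=dead -> (dead,v2)
Op 9: N0 marks N0=suspect -> (suspect,v2)
Op 10: gossip N1<->N0 -> N1.N0=(suspect,v2) N1.N1=(alive,v0) N1.N2=(alive,v0) | N0.N0=(suspect,v2) N0.N1=(alive,v0) N0.N2=(alive,v0)
Op 11: N0 marks N0=alive -> (alive,v3)
Op 12: N1 marks N0=dead -> (dead,v3)

Answer: N0=alive,3 N1=alive,0 N2=alive,0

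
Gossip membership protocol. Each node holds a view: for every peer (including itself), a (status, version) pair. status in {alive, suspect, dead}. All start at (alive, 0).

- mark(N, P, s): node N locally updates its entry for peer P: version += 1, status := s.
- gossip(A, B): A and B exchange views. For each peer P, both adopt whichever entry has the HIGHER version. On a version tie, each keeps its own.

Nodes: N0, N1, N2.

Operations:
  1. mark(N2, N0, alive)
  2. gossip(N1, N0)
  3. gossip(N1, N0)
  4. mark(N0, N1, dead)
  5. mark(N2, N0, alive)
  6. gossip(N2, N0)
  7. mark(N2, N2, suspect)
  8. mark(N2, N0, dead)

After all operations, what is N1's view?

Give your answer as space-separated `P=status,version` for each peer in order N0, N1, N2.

Answer: N0=alive,0 N1=alive,0 N2=alive,0

Derivation:
Op 1: N2 marks N0=alive -> (alive,v1)
Op 2: gossip N1<->N0 -> N1.N0=(alive,v0) N1.N1=(alive,v0) N1.N2=(alive,v0) | N0.N0=(alive,v0) N0.N1=(alive,v0) N0.N2=(alive,v0)
Op 3: gossip N1<->N0 -> N1.N0=(alive,v0) N1.N1=(alive,v0) N1.N2=(alive,v0) | N0.N0=(alive,v0) N0.N1=(alive,v0) N0.N2=(alive,v0)
Op 4: N0 marks N1=dead -> (dead,v1)
Op 5: N2 marks N0=alive -> (alive,v2)
Op 6: gossip N2<->N0 -> N2.N0=(alive,v2) N2.N1=(dead,v1) N2.N2=(alive,v0) | N0.N0=(alive,v2) N0.N1=(dead,v1) N0.N2=(alive,v0)
Op 7: N2 marks N2=suspect -> (suspect,v1)
Op 8: N2 marks N0=dead -> (dead,v3)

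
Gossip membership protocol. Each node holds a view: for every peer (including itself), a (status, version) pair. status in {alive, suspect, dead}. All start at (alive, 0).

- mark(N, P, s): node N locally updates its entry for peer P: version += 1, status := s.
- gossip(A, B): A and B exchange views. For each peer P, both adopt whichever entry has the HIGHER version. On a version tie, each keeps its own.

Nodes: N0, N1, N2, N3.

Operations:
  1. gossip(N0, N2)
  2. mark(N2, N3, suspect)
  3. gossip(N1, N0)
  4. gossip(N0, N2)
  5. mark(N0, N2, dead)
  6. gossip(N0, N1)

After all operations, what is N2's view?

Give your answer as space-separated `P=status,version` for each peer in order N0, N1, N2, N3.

Answer: N0=alive,0 N1=alive,0 N2=alive,0 N3=suspect,1

Derivation:
Op 1: gossip N0<->N2 -> N0.N0=(alive,v0) N0.N1=(alive,v0) N0.N2=(alive,v0) N0.N3=(alive,v0) | N2.N0=(alive,v0) N2.N1=(alive,v0) N2.N2=(alive,v0) N2.N3=(alive,v0)
Op 2: N2 marks N3=suspect -> (suspect,v1)
Op 3: gossip N1<->N0 -> N1.N0=(alive,v0) N1.N1=(alive,v0) N1.N2=(alive,v0) N1.N3=(alive,v0) | N0.N0=(alive,v0) N0.N1=(alive,v0) N0.N2=(alive,v0) N0.N3=(alive,v0)
Op 4: gossip N0<->N2 -> N0.N0=(alive,v0) N0.N1=(alive,v0) N0.N2=(alive,v0) N0.N3=(suspect,v1) | N2.N0=(alive,v0) N2.N1=(alive,v0) N2.N2=(alive,v0) N2.N3=(suspect,v1)
Op 5: N0 marks N2=dead -> (dead,v1)
Op 6: gossip N0<->N1 -> N0.N0=(alive,v0) N0.N1=(alive,v0) N0.N2=(dead,v1) N0.N3=(suspect,v1) | N1.N0=(alive,v0) N1.N1=(alive,v0) N1.N2=(dead,v1) N1.N3=(suspect,v1)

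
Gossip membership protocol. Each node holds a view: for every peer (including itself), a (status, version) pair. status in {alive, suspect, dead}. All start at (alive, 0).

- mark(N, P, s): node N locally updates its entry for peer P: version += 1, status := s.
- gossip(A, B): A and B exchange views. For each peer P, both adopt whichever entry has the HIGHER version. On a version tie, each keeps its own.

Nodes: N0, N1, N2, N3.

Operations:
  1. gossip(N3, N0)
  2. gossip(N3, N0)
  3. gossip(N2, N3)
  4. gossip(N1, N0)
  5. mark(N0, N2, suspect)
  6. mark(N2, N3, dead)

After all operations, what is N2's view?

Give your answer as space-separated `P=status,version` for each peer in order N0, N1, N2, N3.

Answer: N0=alive,0 N1=alive,0 N2=alive,0 N3=dead,1

Derivation:
Op 1: gossip N3<->N0 -> N3.N0=(alive,v0) N3.N1=(alive,v0) N3.N2=(alive,v0) N3.N3=(alive,v0) | N0.N0=(alive,v0) N0.N1=(alive,v0) N0.N2=(alive,v0) N0.N3=(alive,v0)
Op 2: gossip N3<->N0 -> N3.N0=(alive,v0) N3.N1=(alive,v0) N3.N2=(alive,v0) N3.N3=(alive,v0) | N0.N0=(alive,v0) N0.N1=(alive,v0) N0.N2=(alive,v0) N0.N3=(alive,v0)
Op 3: gossip N2<->N3 -> N2.N0=(alive,v0) N2.N1=(alive,v0) N2.N2=(alive,v0) N2.N3=(alive,v0) | N3.N0=(alive,v0) N3.N1=(alive,v0) N3.N2=(alive,v0) N3.N3=(alive,v0)
Op 4: gossip N1<->N0 -> N1.N0=(alive,v0) N1.N1=(alive,v0) N1.N2=(alive,v0) N1.N3=(alive,v0) | N0.N0=(alive,v0) N0.N1=(alive,v0) N0.N2=(alive,v0) N0.N3=(alive,v0)
Op 5: N0 marks N2=suspect -> (suspect,v1)
Op 6: N2 marks N3=dead -> (dead,v1)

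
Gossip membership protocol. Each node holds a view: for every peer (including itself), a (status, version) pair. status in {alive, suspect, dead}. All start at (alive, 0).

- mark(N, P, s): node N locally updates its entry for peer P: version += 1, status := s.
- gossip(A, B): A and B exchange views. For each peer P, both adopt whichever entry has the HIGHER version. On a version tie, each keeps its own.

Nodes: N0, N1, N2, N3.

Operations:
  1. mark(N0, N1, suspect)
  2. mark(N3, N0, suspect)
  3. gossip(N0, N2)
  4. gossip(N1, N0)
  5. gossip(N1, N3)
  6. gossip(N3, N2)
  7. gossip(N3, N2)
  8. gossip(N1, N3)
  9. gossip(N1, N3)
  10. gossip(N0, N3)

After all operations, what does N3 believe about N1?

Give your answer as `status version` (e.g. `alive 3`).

Answer: suspect 1

Derivation:
Op 1: N0 marks N1=suspect -> (suspect,v1)
Op 2: N3 marks N0=suspect -> (suspect,v1)
Op 3: gossip N0<->N2 -> N0.N0=(alive,v0) N0.N1=(suspect,v1) N0.N2=(alive,v0) N0.N3=(alive,v0) | N2.N0=(alive,v0) N2.N1=(suspect,v1) N2.N2=(alive,v0) N2.N3=(alive,v0)
Op 4: gossip N1<->N0 -> N1.N0=(alive,v0) N1.N1=(suspect,v1) N1.N2=(alive,v0) N1.N3=(alive,v0) | N0.N0=(alive,v0) N0.N1=(suspect,v1) N0.N2=(alive,v0) N0.N3=(alive,v0)
Op 5: gossip N1<->N3 -> N1.N0=(suspect,v1) N1.N1=(suspect,v1) N1.N2=(alive,v0) N1.N3=(alive,v0) | N3.N0=(suspect,v1) N3.N1=(suspect,v1) N3.N2=(alive,v0) N3.N3=(alive,v0)
Op 6: gossip N3<->N2 -> N3.N0=(suspect,v1) N3.N1=(suspect,v1) N3.N2=(alive,v0) N3.N3=(alive,v0) | N2.N0=(suspect,v1) N2.N1=(suspect,v1) N2.N2=(alive,v0) N2.N3=(alive,v0)
Op 7: gossip N3<->N2 -> N3.N0=(suspect,v1) N3.N1=(suspect,v1) N3.N2=(alive,v0) N3.N3=(alive,v0) | N2.N0=(suspect,v1) N2.N1=(suspect,v1) N2.N2=(alive,v0) N2.N3=(alive,v0)
Op 8: gossip N1<->N3 -> N1.N0=(suspect,v1) N1.N1=(suspect,v1) N1.N2=(alive,v0) N1.N3=(alive,v0) | N3.N0=(suspect,v1) N3.N1=(suspect,v1) N3.N2=(alive,v0) N3.N3=(alive,v0)
Op 9: gossip N1<->N3 -> N1.N0=(suspect,v1) N1.N1=(suspect,v1) N1.N2=(alive,v0) N1.N3=(alive,v0) | N3.N0=(suspect,v1) N3.N1=(suspect,v1) N3.N2=(alive,v0) N3.N3=(alive,v0)
Op 10: gossip N0<->N3 -> N0.N0=(suspect,v1) N0.N1=(suspect,v1) N0.N2=(alive,v0) N0.N3=(alive,v0) | N3.N0=(suspect,v1) N3.N1=(suspect,v1) N3.N2=(alive,v0) N3.N3=(alive,v0)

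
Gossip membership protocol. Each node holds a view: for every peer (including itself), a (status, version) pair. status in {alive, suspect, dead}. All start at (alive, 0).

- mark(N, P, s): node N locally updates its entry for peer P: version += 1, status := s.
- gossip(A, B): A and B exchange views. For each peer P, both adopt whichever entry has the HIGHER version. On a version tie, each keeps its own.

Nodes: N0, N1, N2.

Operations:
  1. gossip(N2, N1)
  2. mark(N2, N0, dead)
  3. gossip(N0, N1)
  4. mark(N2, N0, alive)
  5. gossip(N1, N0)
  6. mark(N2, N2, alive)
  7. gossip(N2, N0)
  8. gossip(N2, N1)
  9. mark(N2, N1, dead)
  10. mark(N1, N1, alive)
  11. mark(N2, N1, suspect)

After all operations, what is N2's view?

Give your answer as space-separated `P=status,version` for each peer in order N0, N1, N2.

Op 1: gossip N2<->N1 -> N2.N0=(alive,v0) N2.N1=(alive,v0) N2.N2=(alive,v0) | N1.N0=(alive,v0) N1.N1=(alive,v0) N1.N2=(alive,v0)
Op 2: N2 marks N0=dead -> (dead,v1)
Op 3: gossip N0<->N1 -> N0.N0=(alive,v0) N0.N1=(alive,v0) N0.N2=(alive,v0) | N1.N0=(alive,v0) N1.N1=(alive,v0) N1.N2=(alive,v0)
Op 4: N2 marks N0=alive -> (alive,v2)
Op 5: gossip N1<->N0 -> N1.N0=(alive,v0) N1.N1=(alive,v0) N1.N2=(alive,v0) | N0.N0=(alive,v0) N0.N1=(alive,v0) N0.N2=(alive,v0)
Op 6: N2 marks N2=alive -> (alive,v1)
Op 7: gossip N2<->N0 -> N2.N0=(alive,v2) N2.N1=(alive,v0) N2.N2=(alive,v1) | N0.N0=(alive,v2) N0.N1=(alive,v0) N0.N2=(alive,v1)
Op 8: gossip N2<->N1 -> N2.N0=(alive,v2) N2.N1=(alive,v0) N2.N2=(alive,v1) | N1.N0=(alive,v2) N1.N1=(alive,v0) N1.N2=(alive,v1)
Op 9: N2 marks N1=dead -> (dead,v1)
Op 10: N1 marks N1=alive -> (alive,v1)
Op 11: N2 marks N1=suspect -> (suspect,v2)

Answer: N0=alive,2 N1=suspect,2 N2=alive,1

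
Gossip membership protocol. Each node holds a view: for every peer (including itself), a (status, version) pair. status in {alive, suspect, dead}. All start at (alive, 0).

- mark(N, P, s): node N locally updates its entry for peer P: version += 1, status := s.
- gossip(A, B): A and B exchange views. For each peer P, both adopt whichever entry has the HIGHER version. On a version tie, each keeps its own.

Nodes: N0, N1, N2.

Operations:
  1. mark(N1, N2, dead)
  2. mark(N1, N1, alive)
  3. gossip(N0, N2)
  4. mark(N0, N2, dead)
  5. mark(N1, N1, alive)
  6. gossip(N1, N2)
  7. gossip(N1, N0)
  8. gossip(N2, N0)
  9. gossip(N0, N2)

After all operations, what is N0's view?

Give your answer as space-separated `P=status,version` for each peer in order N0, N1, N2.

Answer: N0=alive,0 N1=alive,2 N2=dead,1

Derivation:
Op 1: N1 marks N2=dead -> (dead,v1)
Op 2: N1 marks N1=alive -> (alive,v1)
Op 3: gossip N0<->N2 -> N0.N0=(alive,v0) N0.N1=(alive,v0) N0.N2=(alive,v0) | N2.N0=(alive,v0) N2.N1=(alive,v0) N2.N2=(alive,v0)
Op 4: N0 marks N2=dead -> (dead,v1)
Op 5: N1 marks N1=alive -> (alive,v2)
Op 6: gossip N1<->N2 -> N1.N0=(alive,v0) N1.N1=(alive,v2) N1.N2=(dead,v1) | N2.N0=(alive,v0) N2.N1=(alive,v2) N2.N2=(dead,v1)
Op 7: gossip N1<->N0 -> N1.N0=(alive,v0) N1.N1=(alive,v2) N1.N2=(dead,v1) | N0.N0=(alive,v0) N0.N1=(alive,v2) N0.N2=(dead,v1)
Op 8: gossip N2<->N0 -> N2.N0=(alive,v0) N2.N1=(alive,v2) N2.N2=(dead,v1) | N0.N0=(alive,v0) N0.N1=(alive,v2) N0.N2=(dead,v1)
Op 9: gossip N0<->N2 -> N0.N0=(alive,v0) N0.N1=(alive,v2) N0.N2=(dead,v1) | N2.N0=(alive,v0) N2.N1=(alive,v2) N2.N2=(dead,v1)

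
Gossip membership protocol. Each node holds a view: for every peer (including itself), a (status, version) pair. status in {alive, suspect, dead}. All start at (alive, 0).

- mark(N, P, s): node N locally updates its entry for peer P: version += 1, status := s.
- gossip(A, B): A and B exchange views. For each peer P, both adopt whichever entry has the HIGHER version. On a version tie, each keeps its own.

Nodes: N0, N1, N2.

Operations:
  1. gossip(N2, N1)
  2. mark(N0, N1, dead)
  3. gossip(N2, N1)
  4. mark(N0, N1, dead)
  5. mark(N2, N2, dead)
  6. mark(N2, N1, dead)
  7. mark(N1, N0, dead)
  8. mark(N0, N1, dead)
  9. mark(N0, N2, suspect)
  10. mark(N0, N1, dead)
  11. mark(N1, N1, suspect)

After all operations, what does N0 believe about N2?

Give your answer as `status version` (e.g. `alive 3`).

Answer: suspect 1

Derivation:
Op 1: gossip N2<->N1 -> N2.N0=(alive,v0) N2.N1=(alive,v0) N2.N2=(alive,v0) | N1.N0=(alive,v0) N1.N1=(alive,v0) N1.N2=(alive,v0)
Op 2: N0 marks N1=dead -> (dead,v1)
Op 3: gossip N2<->N1 -> N2.N0=(alive,v0) N2.N1=(alive,v0) N2.N2=(alive,v0) | N1.N0=(alive,v0) N1.N1=(alive,v0) N1.N2=(alive,v0)
Op 4: N0 marks N1=dead -> (dead,v2)
Op 5: N2 marks N2=dead -> (dead,v1)
Op 6: N2 marks N1=dead -> (dead,v1)
Op 7: N1 marks N0=dead -> (dead,v1)
Op 8: N0 marks N1=dead -> (dead,v3)
Op 9: N0 marks N2=suspect -> (suspect,v1)
Op 10: N0 marks N1=dead -> (dead,v4)
Op 11: N1 marks N1=suspect -> (suspect,v1)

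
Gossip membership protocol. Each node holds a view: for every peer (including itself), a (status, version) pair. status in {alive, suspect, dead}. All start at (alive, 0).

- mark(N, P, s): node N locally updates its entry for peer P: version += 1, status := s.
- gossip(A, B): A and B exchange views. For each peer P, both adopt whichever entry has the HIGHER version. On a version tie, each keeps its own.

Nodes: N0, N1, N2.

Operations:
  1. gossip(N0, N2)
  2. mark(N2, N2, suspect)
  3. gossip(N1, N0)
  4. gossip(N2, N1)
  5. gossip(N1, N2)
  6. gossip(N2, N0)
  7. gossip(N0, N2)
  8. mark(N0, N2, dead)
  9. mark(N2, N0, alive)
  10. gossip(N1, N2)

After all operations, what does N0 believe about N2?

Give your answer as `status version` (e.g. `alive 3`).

Op 1: gossip N0<->N2 -> N0.N0=(alive,v0) N0.N1=(alive,v0) N0.N2=(alive,v0) | N2.N0=(alive,v0) N2.N1=(alive,v0) N2.N2=(alive,v0)
Op 2: N2 marks N2=suspect -> (suspect,v1)
Op 3: gossip N1<->N0 -> N1.N0=(alive,v0) N1.N1=(alive,v0) N1.N2=(alive,v0) | N0.N0=(alive,v0) N0.N1=(alive,v0) N0.N2=(alive,v0)
Op 4: gossip N2<->N1 -> N2.N0=(alive,v0) N2.N1=(alive,v0) N2.N2=(suspect,v1) | N1.N0=(alive,v0) N1.N1=(alive,v0) N1.N2=(suspect,v1)
Op 5: gossip N1<->N2 -> N1.N0=(alive,v0) N1.N1=(alive,v0) N1.N2=(suspect,v1) | N2.N0=(alive,v0) N2.N1=(alive,v0) N2.N2=(suspect,v1)
Op 6: gossip N2<->N0 -> N2.N0=(alive,v0) N2.N1=(alive,v0) N2.N2=(suspect,v1) | N0.N0=(alive,v0) N0.N1=(alive,v0) N0.N2=(suspect,v1)
Op 7: gossip N0<->N2 -> N0.N0=(alive,v0) N0.N1=(alive,v0) N0.N2=(suspect,v1) | N2.N0=(alive,v0) N2.N1=(alive,v0) N2.N2=(suspect,v1)
Op 8: N0 marks N2=dead -> (dead,v2)
Op 9: N2 marks N0=alive -> (alive,v1)
Op 10: gossip N1<->N2 -> N1.N0=(alive,v1) N1.N1=(alive,v0) N1.N2=(suspect,v1) | N2.N0=(alive,v1) N2.N1=(alive,v0) N2.N2=(suspect,v1)

Answer: dead 2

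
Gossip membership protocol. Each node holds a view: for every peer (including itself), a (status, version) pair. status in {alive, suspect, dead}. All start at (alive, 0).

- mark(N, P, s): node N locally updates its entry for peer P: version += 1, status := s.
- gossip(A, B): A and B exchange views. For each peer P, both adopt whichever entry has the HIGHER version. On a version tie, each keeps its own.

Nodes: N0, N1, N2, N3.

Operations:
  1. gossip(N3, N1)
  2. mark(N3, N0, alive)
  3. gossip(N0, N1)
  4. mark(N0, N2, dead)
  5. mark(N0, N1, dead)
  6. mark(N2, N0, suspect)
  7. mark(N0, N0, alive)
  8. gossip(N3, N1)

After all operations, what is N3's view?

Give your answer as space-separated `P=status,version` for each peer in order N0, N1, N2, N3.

Answer: N0=alive,1 N1=alive,0 N2=alive,0 N3=alive,0

Derivation:
Op 1: gossip N3<->N1 -> N3.N0=(alive,v0) N3.N1=(alive,v0) N3.N2=(alive,v0) N3.N3=(alive,v0) | N1.N0=(alive,v0) N1.N1=(alive,v0) N1.N2=(alive,v0) N1.N3=(alive,v0)
Op 2: N3 marks N0=alive -> (alive,v1)
Op 3: gossip N0<->N1 -> N0.N0=(alive,v0) N0.N1=(alive,v0) N0.N2=(alive,v0) N0.N3=(alive,v0) | N1.N0=(alive,v0) N1.N1=(alive,v0) N1.N2=(alive,v0) N1.N3=(alive,v0)
Op 4: N0 marks N2=dead -> (dead,v1)
Op 5: N0 marks N1=dead -> (dead,v1)
Op 6: N2 marks N0=suspect -> (suspect,v1)
Op 7: N0 marks N0=alive -> (alive,v1)
Op 8: gossip N3<->N1 -> N3.N0=(alive,v1) N3.N1=(alive,v0) N3.N2=(alive,v0) N3.N3=(alive,v0) | N1.N0=(alive,v1) N1.N1=(alive,v0) N1.N2=(alive,v0) N1.N3=(alive,v0)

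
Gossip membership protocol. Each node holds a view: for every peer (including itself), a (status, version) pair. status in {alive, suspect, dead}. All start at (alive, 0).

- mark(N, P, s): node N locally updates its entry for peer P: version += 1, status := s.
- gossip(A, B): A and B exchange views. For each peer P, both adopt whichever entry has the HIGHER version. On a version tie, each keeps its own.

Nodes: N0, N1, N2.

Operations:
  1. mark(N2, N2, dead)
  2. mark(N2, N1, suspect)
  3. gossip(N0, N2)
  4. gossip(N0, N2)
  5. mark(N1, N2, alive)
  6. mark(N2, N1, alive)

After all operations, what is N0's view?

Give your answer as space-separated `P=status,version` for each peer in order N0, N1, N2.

Answer: N0=alive,0 N1=suspect,1 N2=dead,1

Derivation:
Op 1: N2 marks N2=dead -> (dead,v1)
Op 2: N2 marks N1=suspect -> (suspect,v1)
Op 3: gossip N0<->N2 -> N0.N0=(alive,v0) N0.N1=(suspect,v1) N0.N2=(dead,v1) | N2.N0=(alive,v0) N2.N1=(suspect,v1) N2.N2=(dead,v1)
Op 4: gossip N0<->N2 -> N0.N0=(alive,v0) N0.N1=(suspect,v1) N0.N2=(dead,v1) | N2.N0=(alive,v0) N2.N1=(suspect,v1) N2.N2=(dead,v1)
Op 5: N1 marks N2=alive -> (alive,v1)
Op 6: N2 marks N1=alive -> (alive,v2)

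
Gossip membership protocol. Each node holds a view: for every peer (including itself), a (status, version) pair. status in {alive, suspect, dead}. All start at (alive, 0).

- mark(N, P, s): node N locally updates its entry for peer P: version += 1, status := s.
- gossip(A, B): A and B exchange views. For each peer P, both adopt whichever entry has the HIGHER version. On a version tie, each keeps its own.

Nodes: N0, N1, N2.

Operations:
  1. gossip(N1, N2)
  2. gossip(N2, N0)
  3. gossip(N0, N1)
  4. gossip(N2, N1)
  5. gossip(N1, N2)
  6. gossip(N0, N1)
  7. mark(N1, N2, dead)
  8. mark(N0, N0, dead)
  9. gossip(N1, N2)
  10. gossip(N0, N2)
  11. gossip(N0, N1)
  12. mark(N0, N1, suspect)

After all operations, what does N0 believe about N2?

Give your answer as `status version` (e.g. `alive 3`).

Answer: dead 1

Derivation:
Op 1: gossip N1<->N2 -> N1.N0=(alive,v0) N1.N1=(alive,v0) N1.N2=(alive,v0) | N2.N0=(alive,v0) N2.N1=(alive,v0) N2.N2=(alive,v0)
Op 2: gossip N2<->N0 -> N2.N0=(alive,v0) N2.N1=(alive,v0) N2.N2=(alive,v0) | N0.N0=(alive,v0) N0.N1=(alive,v0) N0.N2=(alive,v0)
Op 3: gossip N0<->N1 -> N0.N0=(alive,v0) N0.N1=(alive,v0) N0.N2=(alive,v0) | N1.N0=(alive,v0) N1.N1=(alive,v0) N1.N2=(alive,v0)
Op 4: gossip N2<->N1 -> N2.N0=(alive,v0) N2.N1=(alive,v0) N2.N2=(alive,v0) | N1.N0=(alive,v0) N1.N1=(alive,v0) N1.N2=(alive,v0)
Op 5: gossip N1<->N2 -> N1.N0=(alive,v0) N1.N1=(alive,v0) N1.N2=(alive,v0) | N2.N0=(alive,v0) N2.N1=(alive,v0) N2.N2=(alive,v0)
Op 6: gossip N0<->N1 -> N0.N0=(alive,v0) N0.N1=(alive,v0) N0.N2=(alive,v0) | N1.N0=(alive,v0) N1.N1=(alive,v0) N1.N2=(alive,v0)
Op 7: N1 marks N2=dead -> (dead,v1)
Op 8: N0 marks N0=dead -> (dead,v1)
Op 9: gossip N1<->N2 -> N1.N0=(alive,v0) N1.N1=(alive,v0) N1.N2=(dead,v1) | N2.N0=(alive,v0) N2.N1=(alive,v0) N2.N2=(dead,v1)
Op 10: gossip N0<->N2 -> N0.N0=(dead,v1) N0.N1=(alive,v0) N0.N2=(dead,v1) | N2.N0=(dead,v1) N2.N1=(alive,v0) N2.N2=(dead,v1)
Op 11: gossip N0<->N1 -> N0.N0=(dead,v1) N0.N1=(alive,v0) N0.N2=(dead,v1) | N1.N0=(dead,v1) N1.N1=(alive,v0) N1.N2=(dead,v1)
Op 12: N0 marks N1=suspect -> (suspect,v1)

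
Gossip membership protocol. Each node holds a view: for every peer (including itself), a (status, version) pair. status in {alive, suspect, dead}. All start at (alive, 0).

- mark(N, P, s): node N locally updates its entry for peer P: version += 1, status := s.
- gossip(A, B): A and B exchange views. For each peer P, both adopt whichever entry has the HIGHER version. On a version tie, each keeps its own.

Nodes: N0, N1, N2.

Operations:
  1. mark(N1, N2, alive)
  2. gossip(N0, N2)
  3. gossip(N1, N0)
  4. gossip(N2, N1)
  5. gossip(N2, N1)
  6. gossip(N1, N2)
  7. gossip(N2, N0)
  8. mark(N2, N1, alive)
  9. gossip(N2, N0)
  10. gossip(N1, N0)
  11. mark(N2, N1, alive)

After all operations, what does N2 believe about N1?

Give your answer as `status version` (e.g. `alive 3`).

Op 1: N1 marks N2=alive -> (alive,v1)
Op 2: gossip N0<->N2 -> N0.N0=(alive,v0) N0.N1=(alive,v0) N0.N2=(alive,v0) | N2.N0=(alive,v0) N2.N1=(alive,v0) N2.N2=(alive,v0)
Op 3: gossip N1<->N0 -> N1.N0=(alive,v0) N1.N1=(alive,v0) N1.N2=(alive,v1) | N0.N0=(alive,v0) N0.N1=(alive,v0) N0.N2=(alive,v1)
Op 4: gossip N2<->N1 -> N2.N0=(alive,v0) N2.N1=(alive,v0) N2.N2=(alive,v1) | N1.N0=(alive,v0) N1.N1=(alive,v0) N1.N2=(alive,v1)
Op 5: gossip N2<->N1 -> N2.N0=(alive,v0) N2.N1=(alive,v0) N2.N2=(alive,v1) | N1.N0=(alive,v0) N1.N1=(alive,v0) N1.N2=(alive,v1)
Op 6: gossip N1<->N2 -> N1.N0=(alive,v0) N1.N1=(alive,v0) N1.N2=(alive,v1) | N2.N0=(alive,v0) N2.N1=(alive,v0) N2.N2=(alive,v1)
Op 7: gossip N2<->N0 -> N2.N0=(alive,v0) N2.N1=(alive,v0) N2.N2=(alive,v1) | N0.N0=(alive,v0) N0.N1=(alive,v0) N0.N2=(alive,v1)
Op 8: N2 marks N1=alive -> (alive,v1)
Op 9: gossip N2<->N0 -> N2.N0=(alive,v0) N2.N1=(alive,v1) N2.N2=(alive,v1) | N0.N0=(alive,v0) N0.N1=(alive,v1) N0.N2=(alive,v1)
Op 10: gossip N1<->N0 -> N1.N0=(alive,v0) N1.N1=(alive,v1) N1.N2=(alive,v1) | N0.N0=(alive,v0) N0.N1=(alive,v1) N0.N2=(alive,v1)
Op 11: N2 marks N1=alive -> (alive,v2)

Answer: alive 2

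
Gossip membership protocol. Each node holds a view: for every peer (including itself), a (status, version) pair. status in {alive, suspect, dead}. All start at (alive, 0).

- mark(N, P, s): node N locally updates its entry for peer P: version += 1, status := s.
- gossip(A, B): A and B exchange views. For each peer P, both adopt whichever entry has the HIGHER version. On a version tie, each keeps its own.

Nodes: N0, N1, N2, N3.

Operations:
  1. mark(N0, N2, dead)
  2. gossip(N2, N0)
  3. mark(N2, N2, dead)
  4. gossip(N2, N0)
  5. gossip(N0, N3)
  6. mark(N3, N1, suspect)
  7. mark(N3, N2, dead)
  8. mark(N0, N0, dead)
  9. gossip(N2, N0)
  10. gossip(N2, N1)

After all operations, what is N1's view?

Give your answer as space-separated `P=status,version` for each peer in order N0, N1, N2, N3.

Answer: N0=dead,1 N1=alive,0 N2=dead,2 N3=alive,0

Derivation:
Op 1: N0 marks N2=dead -> (dead,v1)
Op 2: gossip N2<->N0 -> N2.N0=(alive,v0) N2.N1=(alive,v0) N2.N2=(dead,v1) N2.N3=(alive,v0) | N0.N0=(alive,v0) N0.N1=(alive,v0) N0.N2=(dead,v1) N0.N3=(alive,v0)
Op 3: N2 marks N2=dead -> (dead,v2)
Op 4: gossip N2<->N0 -> N2.N0=(alive,v0) N2.N1=(alive,v0) N2.N2=(dead,v2) N2.N3=(alive,v0) | N0.N0=(alive,v0) N0.N1=(alive,v0) N0.N2=(dead,v2) N0.N3=(alive,v0)
Op 5: gossip N0<->N3 -> N0.N0=(alive,v0) N0.N1=(alive,v0) N0.N2=(dead,v2) N0.N3=(alive,v0) | N3.N0=(alive,v0) N3.N1=(alive,v0) N3.N2=(dead,v2) N3.N3=(alive,v0)
Op 6: N3 marks N1=suspect -> (suspect,v1)
Op 7: N3 marks N2=dead -> (dead,v3)
Op 8: N0 marks N0=dead -> (dead,v1)
Op 9: gossip N2<->N0 -> N2.N0=(dead,v1) N2.N1=(alive,v0) N2.N2=(dead,v2) N2.N3=(alive,v0) | N0.N0=(dead,v1) N0.N1=(alive,v0) N0.N2=(dead,v2) N0.N3=(alive,v0)
Op 10: gossip N2<->N1 -> N2.N0=(dead,v1) N2.N1=(alive,v0) N2.N2=(dead,v2) N2.N3=(alive,v0) | N1.N0=(dead,v1) N1.N1=(alive,v0) N1.N2=(dead,v2) N1.N3=(alive,v0)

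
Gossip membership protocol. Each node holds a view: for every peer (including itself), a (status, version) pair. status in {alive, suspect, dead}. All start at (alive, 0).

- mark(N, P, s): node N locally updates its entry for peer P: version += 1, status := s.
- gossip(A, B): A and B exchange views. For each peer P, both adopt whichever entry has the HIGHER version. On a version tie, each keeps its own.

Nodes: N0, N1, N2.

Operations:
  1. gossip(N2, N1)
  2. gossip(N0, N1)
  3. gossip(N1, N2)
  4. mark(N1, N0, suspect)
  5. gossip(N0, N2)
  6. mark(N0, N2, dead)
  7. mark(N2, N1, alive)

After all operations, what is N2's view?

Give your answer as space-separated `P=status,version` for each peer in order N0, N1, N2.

Op 1: gossip N2<->N1 -> N2.N0=(alive,v0) N2.N1=(alive,v0) N2.N2=(alive,v0) | N1.N0=(alive,v0) N1.N1=(alive,v0) N1.N2=(alive,v0)
Op 2: gossip N0<->N1 -> N0.N0=(alive,v0) N0.N1=(alive,v0) N0.N2=(alive,v0) | N1.N0=(alive,v0) N1.N1=(alive,v0) N1.N2=(alive,v0)
Op 3: gossip N1<->N2 -> N1.N0=(alive,v0) N1.N1=(alive,v0) N1.N2=(alive,v0) | N2.N0=(alive,v0) N2.N1=(alive,v0) N2.N2=(alive,v0)
Op 4: N1 marks N0=suspect -> (suspect,v1)
Op 5: gossip N0<->N2 -> N0.N0=(alive,v0) N0.N1=(alive,v0) N0.N2=(alive,v0) | N2.N0=(alive,v0) N2.N1=(alive,v0) N2.N2=(alive,v0)
Op 6: N0 marks N2=dead -> (dead,v1)
Op 7: N2 marks N1=alive -> (alive,v1)

Answer: N0=alive,0 N1=alive,1 N2=alive,0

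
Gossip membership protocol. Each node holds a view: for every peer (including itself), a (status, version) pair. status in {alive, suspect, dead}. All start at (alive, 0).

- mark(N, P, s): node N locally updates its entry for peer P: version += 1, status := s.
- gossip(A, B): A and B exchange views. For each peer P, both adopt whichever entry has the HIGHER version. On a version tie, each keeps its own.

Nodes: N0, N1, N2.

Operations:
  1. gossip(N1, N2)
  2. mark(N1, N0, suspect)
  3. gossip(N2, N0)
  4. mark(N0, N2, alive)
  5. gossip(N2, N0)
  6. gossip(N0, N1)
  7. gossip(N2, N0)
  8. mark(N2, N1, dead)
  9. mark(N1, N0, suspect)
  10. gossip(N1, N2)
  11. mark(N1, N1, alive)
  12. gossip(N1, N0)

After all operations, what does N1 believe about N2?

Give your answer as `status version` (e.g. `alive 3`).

Op 1: gossip N1<->N2 -> N1.N0=(alive,v0) N1.N1=(alive,v0) N1.N2=(alive,v0) | N2.N0=(alive,v0) N2.N1=(alive,v0) N2.N2=(alive,v0)
Op 2: N1 marks N0=suspect -> (suspect,v1)
Op 3: gossip N2<->N0 -> N2.N0=(alive,v0) N2.N1=(alive,v0) N2.N2=(alive,v0) | N0.N0=(alive,v0) N0.N1=(alive,v0) N0.N2=(alive,v0)
Op 4: N0 marks N2=alive -> (alive,v1)
Op 5: gossip N2<->N0 -> N2.N0=(alive,v0) N2.N1=(alive,v0) N2.N2=(alive,v1) | N0.N0=(alive,v0) N0.N1=(alive,v0) N0.N2=(alive,v1)
Op 6: gossip N0<->N1 -> N0.N0=(suspect,v1) N0.N1=(alive,v0) N0.N2=(alive,v1) | N1.N0=(suspect,v1) N1.N1=(alive,v0) N1.N2=(alive,v1)
Op 7: gossip N2<->N0 -> N2.N0=(suspect,v1) N2.N1=(alive,v0) N2.N2=(alive,v1) | N0.N0=(suspect,v1) N0.N1=(alive,v0) N0.N2=(alive,v1)
Op 8: N2 marks N1=dead -> (dead,v1)
Op 9: N1 marks N0=suspect -> (suspect,v2)
Op 10: gossip N1<->N2 -> N1.N0=(suspect,v2) N1.N1=(dead,v1) N1.N2=(alive,v1) | N2.N0=(suspect,v2) N2.N1=(dead,v1) N2.N2=(alive,v1)
Op 11: N1 marks N1=alive -> (alive,v2)
Op 12: gossip N1<->N0 -> N1.N0=(suspect,v2) N1.N1=(alive,v2) N1.N2=(alive,v1) | N0.N0=(suspect,v2) N0.N1=(alive,v2) N0.N2=(alive,v1)

Answer: alive 1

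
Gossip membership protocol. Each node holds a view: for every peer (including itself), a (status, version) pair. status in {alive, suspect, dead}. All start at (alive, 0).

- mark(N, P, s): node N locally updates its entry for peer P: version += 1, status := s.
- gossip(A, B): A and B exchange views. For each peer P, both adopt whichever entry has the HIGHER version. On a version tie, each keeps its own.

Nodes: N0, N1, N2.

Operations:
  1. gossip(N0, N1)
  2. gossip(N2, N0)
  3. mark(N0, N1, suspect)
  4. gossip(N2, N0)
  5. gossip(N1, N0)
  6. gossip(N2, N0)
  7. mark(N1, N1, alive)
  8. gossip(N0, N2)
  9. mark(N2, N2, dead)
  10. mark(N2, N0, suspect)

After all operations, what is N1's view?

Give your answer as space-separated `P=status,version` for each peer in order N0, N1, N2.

Op 1: gossip N0<->N1 -> N0.N0=(alive,v0) N0.N1=(alive,v0) N0.N2=(alive,v0) | N1.N0=(alive,v0) N1.N1=(alive,v0) N1.N2=(alive,v0)
Op 2: gossip N2<->N0 -> N2.N0=(alive,v0) N2.N1=(alive,v0) N2.N2=(alive,v0) | N0.N0=(alive,v0) N0.N1=(alive,v0) N0.N2=(alive,v0)
Op 3: N0 marks N1=suspect -> (suspect,v1)
Op 4: gossip N2<->N0 -> N2.N0=(alive,v0) N2.N1=(suspect,v1) N2.N2=(alive,v0) | N0.N0=(alive,v0) N0.N1=(suspect,v1) N0.N2=(alive,v0)
Op 5: gossip N1<->N0 -> N1.N0=(alive,v0) N1.N1=(suspect,v1) N1.N2=(alive,v0) | N0.N0=(alive,v0) N0.N1=(suspect,v1) N0.N2=(alive,v0)
Op 6: gossip N2<->N0 -> N2.N0=(alive,v0) N2.N1=(suspect,v1) N2.N2=(alive,v0) | N0.N0=(alive,v0) N0.N1=(suspect,v1) N0.N2=(alive,v0)
Op 7: N1 marks N1=alive -> (alive,v2)
Op 8: gossip N0<->N2 -> N0.N0=(alive,v0) N0.N1=(suspect,v1) N0.N2=(alive,v0) | N2.N0=(alive,v0) N2.N1=(suspect,v1) N2.N2=(alive,v0)
Op 9: N2 marks N2=dead -> (dead,v1)
Op 10: N2 marks N0=suspect -> (suspect,v1)

Answer: N0=alive,0 N1=alive,2 N2=alive,0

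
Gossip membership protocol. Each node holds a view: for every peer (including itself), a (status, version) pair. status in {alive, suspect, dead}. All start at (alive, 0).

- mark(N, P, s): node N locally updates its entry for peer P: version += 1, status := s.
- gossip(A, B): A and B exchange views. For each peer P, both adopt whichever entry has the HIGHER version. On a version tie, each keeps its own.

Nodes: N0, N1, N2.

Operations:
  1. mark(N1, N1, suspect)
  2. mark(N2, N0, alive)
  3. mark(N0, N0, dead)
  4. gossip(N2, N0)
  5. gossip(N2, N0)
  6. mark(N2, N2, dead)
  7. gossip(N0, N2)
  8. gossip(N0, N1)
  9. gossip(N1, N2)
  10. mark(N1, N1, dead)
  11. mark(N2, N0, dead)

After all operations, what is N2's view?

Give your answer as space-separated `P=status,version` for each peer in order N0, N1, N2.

Answer: N0=dead,2 N1=suspect,1 N2=dead,1

Derivation:
Op 1: N1 marks N1=suspect -> (suspect,v1)
Op 2: N2 marks N0=alive -> (alive,v1)
Op 3: N0 marks N0=dead -> (dead,v1)
Op 4: gossip N2<->N0 -> N2.N0=(alive,v1) N2.N1=(alive,v0) N2.N2=(alive,v0) | N0.N0=(dead,v1) N0.N1=(alive,v0) N0.N2=(alive,v0)
Op 5: gossip N2<->N0 -> N2.N0=(alive,v1) N2.N1=(alive,v0) N2.N2=(alive,v0) | N0.N0=(dead,v1) N0.N1=(alive,v0) N0.N2=(alive,v0)
Op 6: N2 marks N2=dead -> (dead,v1)
Op 7: gossip N0<->N2 -> N0.N0=(dead,v1) N0.N1=(alive,v0) N0.N2=(dead,v1) | N2.N0=(alive,v1) N2.N1=(alive,v0) N2.N2=(dead,v1)
Op 8: gossip N0<->N1 -> N0.N0=(dead,v1) N0.N1=(suspect,v1) N0.N2=(dead,v1) | N1.N0=(dead,v1) N1.N1=(suspect,v1) N1.N2=(dead,v1)
Op 9: gossip N1<->N2 -> N1.N0=(dead,v1) N1.N1=(suspect,v1) N1.N2=(dead,v1) | N2.N0=(alive,v1) N2.N1=(suspect,v1) N2.N2=(dead,v1)
Op 10: N1 marks N1=dead -> (dead,v2)
Op 11: N2 marks N0=dead -> (dead,v2)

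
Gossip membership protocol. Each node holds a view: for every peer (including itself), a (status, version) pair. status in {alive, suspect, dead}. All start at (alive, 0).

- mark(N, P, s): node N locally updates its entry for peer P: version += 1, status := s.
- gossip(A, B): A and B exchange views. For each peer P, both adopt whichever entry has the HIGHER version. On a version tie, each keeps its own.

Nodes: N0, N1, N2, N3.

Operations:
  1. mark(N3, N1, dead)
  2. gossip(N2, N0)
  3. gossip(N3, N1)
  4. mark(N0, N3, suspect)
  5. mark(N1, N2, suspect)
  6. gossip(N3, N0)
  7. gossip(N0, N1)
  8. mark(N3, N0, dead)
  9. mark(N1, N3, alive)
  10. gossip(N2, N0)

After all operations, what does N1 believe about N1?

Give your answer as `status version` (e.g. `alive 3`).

Answer: dead 1

Derivation:
Op 1: N3 marks N1=dead -> (dead,v1)
Op 2: gossip N2<->N0 -> N2.N0=(alive,v0) N2.N1=(alive,v0) N2.N2=(alive,v0) N2.N3=(alive,v0) | N0.N0=(alive,v0) N0.N1=(alive,v0) N0.N2=(alive,v0) N0.N3=(alive,v0)
Op 3: gossip N3<->N1 -> N3.N0=(alive,v0) N3.N1=(dead,v1) N3.N2=(alive,v0) N3.N3=(alive,v0) | N1.N0=(alive,v0) N1.N1=(dead,v1) N1.N2=(alive,v0) N1.N3=(alive,v0)
Op 4: N0 marks N3=suspect -> (suspect,v1)
Op 5: N1 marks N2=suspect -> (suspect,v1)
Op 6: gossip N3<->N0 -> N3.N0=(alive,v0) N3.N1=(dead,v1) N3.N2=(alive,v0) N3.N3=(suspect,v1) | N0.N0=(alive,v0) N0.N1=(dead,v1) N0.N2=(alive,v0) N0.N3=(suspect,v1)
Op 7: gossip N0<->N1 -> N0.N0=(alive,v0) N0.N1=(dead,v1) N0.N2=(suspect,v1) N0.N3=(suspect,v1) | N1.N0=(alive,v0) N1.N1=(dead,v1) N1.N2=(suspect,v1) N1.N3=(suspect,v1)
Op 8: N3 marks N0=dead -> (dead,v1)
Op 9: N1 marks N3=alive -> (alive,v2)
Op 10: gossip N2<->N0 -> N2.N0=(alive,v0) N2.N1=(dead,v1) N2.N2=(suspect,v1) N2.N3=(suspect,v1) | N0.N0=(alive,v0) N0.N1=(dead,v1) N0.N2=(suspect,v1) N0.N3=(suspect,v1)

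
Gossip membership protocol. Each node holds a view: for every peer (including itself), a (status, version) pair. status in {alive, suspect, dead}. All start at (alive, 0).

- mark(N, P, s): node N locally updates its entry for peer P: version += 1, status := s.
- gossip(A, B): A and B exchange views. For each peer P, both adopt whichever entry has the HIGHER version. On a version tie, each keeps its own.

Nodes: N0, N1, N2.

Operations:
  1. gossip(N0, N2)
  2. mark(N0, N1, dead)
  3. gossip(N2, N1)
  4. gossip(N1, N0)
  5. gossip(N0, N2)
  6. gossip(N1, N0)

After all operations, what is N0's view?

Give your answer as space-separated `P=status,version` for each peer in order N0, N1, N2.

Op 1: gossip N0<->N2 -> N0.N0=(alive,v0) N0.N1=(alive,v0) N0.N2=(alive,v0) | N2.N0=(alive,v0) N2.N1=(alive,v0) N2.N2=(alive,v0)
Op 2: N0 marks N1=dead -> (dead,v1)
Op 3: gossip N2<->N1 -> N2.N0=(alive,v0) N2.N1=(alive,v0) N2.N2=(alive,v0) | N1.N0=(alive,v0) N1.N1=(alive,v0) N1.N2=(alive,v0)
Op 4: gossip N1<->N0 -> N1.N0=(alive,v0) N1.N1=(dead,v1) N1.N2=(alive,v0) | N0.N0=(alive,v0) N0.N1=(dead,v1) N0.N2=(alive,v0)
Op 5: gossip N0<->N2 -> N0.N0=(alive,v0) N0.N1=(dead,v1) N0.N2=(alive,v0) | N2.N0=(alive,v0) N2.N1=(dead,v1) N2.N2=(alive,v0)
Op 6: gossip N1<->N0 -> N1.N0=(alive,v0) N1.N1=(dead,v1) N1.N2=(alive,v0) | N0.N0=(alive,v0) N0.N1=(dead,v1) N0.N2=(alive,v0)

Answer: N0=alive,0 N1=dead,1 N2=alive,0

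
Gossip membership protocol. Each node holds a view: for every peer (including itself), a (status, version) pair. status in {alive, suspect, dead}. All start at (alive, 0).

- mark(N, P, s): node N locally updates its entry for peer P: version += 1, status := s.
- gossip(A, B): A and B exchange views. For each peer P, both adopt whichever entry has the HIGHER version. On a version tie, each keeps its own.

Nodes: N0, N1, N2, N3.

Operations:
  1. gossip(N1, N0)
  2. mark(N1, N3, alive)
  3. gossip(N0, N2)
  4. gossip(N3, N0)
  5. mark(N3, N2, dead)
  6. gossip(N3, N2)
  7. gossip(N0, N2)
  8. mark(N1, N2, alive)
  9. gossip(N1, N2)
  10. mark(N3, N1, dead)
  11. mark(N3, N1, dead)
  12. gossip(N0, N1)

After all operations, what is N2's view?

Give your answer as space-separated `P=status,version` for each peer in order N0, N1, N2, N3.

Op 1: gossip N1<->N0 -> N1.N0=(alive,v0) N1.N1=(alive,v0) N1.N2=(alive,v0) N1.N3=(alive,v0) | N0.N0=(alive,v0) N0.N1=(alive,v0) N0.N2=(alive,v0) N0.N3=(alive,v0)
Op 2: N1 marks N3=alive -> (alive,v1)
Op 3: gossip N0<->N2 -> N0.N0=(alive,v0) N0.N1=(alive,v0) N0.N2=(alive,v0) N0.N3=(alive,v0) | N2.N0=(alive,v0) N2.N1=(alive,v0) N2.N2=(alive,v0) N2.N3=(alive,v0)
Op 4: gossip N3<->N0 -> N3.N0=(alive,v0) N3.N1=(alive,v0) N3.N2=(alive,v0) N3.N3=(alive,v0) | N0.N0=(alive,v0) N0.N1=(alive,v0) N0.N2=(alive,v0) N0.N3=(alive,v0)
Op 5: N3 marks N2=dead -> (dead,v1)
Op 6: gossip N3<->N2 -> N3.N0=(alive,v0) N3.N1=(alive,v0) N3.N2=(dead,v1) N3.N3=(alive,v0) | N2.N0=(alive,v0) N2.N1=(alive,v0) N2.N2=(dead,v1) N2.N3=(alive,v0)
Op 7: gossip N0<->N2 -> N0.N0=(alive,v0) N0.N1=(alive,v0) N0.N2=(dead,v1) N0.N3=(alive,v0) | N2.N0=(alive,v0) N2.N1=(alive,v0) N2.N2=(dead,v1) N2.N3=(alive,v0)
Op 8: N1 marks N2=alive -> (alive,v1)
Op 9: gossip N1<->N2 -> N1.N0=(alive,v0) N1.N1=(alive,v0) N1.N2=(alive,v1) N1.N3=(alive,v1) | N2.N0=(alive,v0) N2.N1=(alive,v0) N2.N2=(dead,v1) N2.N3=(alive,v1)
Op 10: N3 marks N1=dead -> (dead,v1)
Op 11: N3 marks N1=dead -> (dead,v2)
Op 12: gossip N0<->N1 -> N0.N0=(alive,v0) N0.N1=(alive,v0) N0.N2=(dead,v1) N0.N3=(alive,v1) | N1.N0=(alive,v0) N1.N1=(alive,v0) N1.N2=(alive,v1) N1.N3=(alive,v1)

Answer: N0=alive,0 N1=alive,0 N2=dead,1 N3=alive,1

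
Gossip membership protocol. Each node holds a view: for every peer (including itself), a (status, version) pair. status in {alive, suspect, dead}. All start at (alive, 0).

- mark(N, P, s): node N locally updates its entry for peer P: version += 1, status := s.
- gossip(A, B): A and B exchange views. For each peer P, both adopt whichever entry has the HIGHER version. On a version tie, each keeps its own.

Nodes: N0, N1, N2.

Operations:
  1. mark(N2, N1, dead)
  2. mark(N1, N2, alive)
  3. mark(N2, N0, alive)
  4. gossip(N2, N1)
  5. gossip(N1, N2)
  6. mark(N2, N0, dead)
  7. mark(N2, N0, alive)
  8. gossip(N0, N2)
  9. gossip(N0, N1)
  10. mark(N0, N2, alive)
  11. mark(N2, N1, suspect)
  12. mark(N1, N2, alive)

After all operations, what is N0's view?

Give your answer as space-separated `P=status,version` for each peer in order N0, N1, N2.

Answer: N0=alive,3 N1=dead,1 N2=alive,2

Derivation:
Op 1: N2 marks N1=dead -> (dead,v1)
Op 2: N1 marks N2=alive -> (alive,v1)
Op 3: N2 marks N0=alive -> (alive,v1)
Op 4: gossip N2<->N1 -> N2.N0=(alive,v1) N2.N1=(dead,v1) N2.N2=(alive,v1) | N1.N0=(alive,v1) N1.N1=(dead,v1) N1.N2=(alive,v1)
Op 5: gossip N1<->N2 -> N1.N0=(alive,v1) N1.N1=(dead,v1) N1.N2=(alive,v1) | N2.N0=(alive,v1) N2.N1=(dead,v1) N2.N2=(alive,v1)
Op 6: N2 marks N0=dead -> (dead,v2)
Op 7: N2 marks N0=alive -> (alive,v3)
Op 8: gossip N0<->N2 -> N0.N0=(alive,v3) N0.N1=(dead,v1) N0.N2=(alive,v1) | N2.N0=(alive,v3) N2.N1=(dead,v1) N2.N2=(alive,v1)
Op 9: gossip N0<->N1 -> N0.N0=(alive,v3) N0.N1=(dead,v1) N0.N2=(alive,v1) | N1.N0=(alive,v3) N1.N1=(dead,v1) N1.N2=(alive,v1)
Op 10: N0 marks N2=alive -> (alive,v2)
Op 11: N2 marks N1=suspect -> (suspect,v2)
Op 12: N1 marks N2=alive -> (alive,v2)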